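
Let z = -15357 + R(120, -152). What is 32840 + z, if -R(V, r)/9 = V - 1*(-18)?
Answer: 16241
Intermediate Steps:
R(V, r) = -162 - 9*V (R(V, r) = -9*(V - 1*(-18)) = -9*(V + 18) = -9*(18 + V) = -162 - 9*V)
z = -16599 (z = -15357 + (-162 - 9*120) = -15357 + (-162 - 1080) = -15357 - 1242 = -16599)
32840 + z = 32840 - 16599 = 16241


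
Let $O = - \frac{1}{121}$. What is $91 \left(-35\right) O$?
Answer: $\frac{3185}{121} \approx 26.322$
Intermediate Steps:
$O = - \frac{1}{121}$ ($O = \left(-1\right) \frac{1}{121} = - \frac{1}{121} \approx -0.0082645$)
$91 \left(-35\right) O = 91 \left(-35\right) \left(- \frac{1}{121}\right) = \left(-3185\right) \left(- \frac{1}{121}\right) = \frac{3185}{121}$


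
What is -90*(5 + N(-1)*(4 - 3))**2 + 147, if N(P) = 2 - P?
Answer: -5613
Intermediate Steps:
-90*(5 + N(-1)*(4 - 3))**2 + 147 = -90*(5 + (2 - 1*(-1))*(4 - 3))**2 + 147 = -90*(5 + (2 + 1)*1)**2 + 147 = -90*(5 + 3*1)**2 + 147 = -90*(5 + 3)**2 + 147 = -90*8**2 + 147 = -90*64 + 147 = -5760 + 147 = -5613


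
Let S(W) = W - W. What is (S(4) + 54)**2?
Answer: 2916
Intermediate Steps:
S(W) = 0
(S(4) + 54)**2 = (0 + 54)**2 = 54**2 = 2916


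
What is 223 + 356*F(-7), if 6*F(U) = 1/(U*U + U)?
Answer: 14138/63 ≈ 224.41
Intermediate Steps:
F(U) = 1/(6*(U + U²)) (F(U) = 1/(6*(U*U + U)) = 1/(6*(U² + U)) = 1/(6*(U + U²)))
223 + 356*F(-7) = 223 + 356*((⅙)/(-7*(1 - 7))) = 223 + 356*((⅙)*(-⅐)/(-6)) = 223 + 356*((⅙)*(-⅐)*(-⅙)) = 223 + 356*(1/252) = 223 + 89/63 = 14138/63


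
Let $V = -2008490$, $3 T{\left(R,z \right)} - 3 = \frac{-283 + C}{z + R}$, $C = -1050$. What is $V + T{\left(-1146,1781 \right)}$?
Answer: $- \frac{3826172878}{1905} \approx -2.0085 \cdot 10^{6}$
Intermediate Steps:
$T{\left(R,z \right)} = 1 - \frac{1333}{3 \left(R + z\right)}$ ($T{\left(R,z \right)} = 1 + \frac{\left(-283 - 1050\right) \frac{1}{z + R}}{3} = 1 + \frac{\left(-1333\right) \frac{1}{R + z}}{3} = 1 - \frac{1333}{3 \left(R + z\right)}$)
$V + T{\left(-1146,1781 \right)} = -2008490 + \frac{- \frac{1333}{3} - 1146 + 1781}{-1146 + 1781} = -2008490 + \frac{1}{635} \cdot \frac{572}{3} = -2008490 + \frac{572}{1905} = - \frac{3826172878}{1905}$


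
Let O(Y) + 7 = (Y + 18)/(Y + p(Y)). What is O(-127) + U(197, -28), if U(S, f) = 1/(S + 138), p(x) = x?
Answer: -558861/85090 ≈ -6.5679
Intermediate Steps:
U(S, f) = 1/(138 + S)
O(Y) = -7 + (18 + Y)/(2*Y) (O(Y) = -7 + (Y + 18)/(Y + Y) = -7 + (18 + Y)/((2*Y)) = -7 + (18 + Y)*(1/(2*Y)) = -7 + (18 + Y)/(2*Y))
O(-127) + U(197, -28) = (-13/2 + 9/(-127)) + 1/(138 + 197) = (-13/2 + 9*(-1/127)) + 1/335 = (-13/2 - 9/127) + 1/335 = -1669/254 + 1/335 = -558861/85090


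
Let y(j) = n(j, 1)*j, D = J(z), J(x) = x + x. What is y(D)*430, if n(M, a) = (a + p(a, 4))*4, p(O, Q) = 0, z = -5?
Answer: -17200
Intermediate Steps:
n(M, a) = 4*a (n(M, a) = (a + 0)*4 = a*4 = 4*a)
J(x) = 2*x
D = -10 (D = 2*(-5) = -10)
y(j) = 4*j (y(j) = (4*1)*j = 4*j)
y(D)*430 = (4*(-10))*430 = -40*430 = -17200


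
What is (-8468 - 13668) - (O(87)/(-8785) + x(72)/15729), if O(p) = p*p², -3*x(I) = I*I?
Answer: -145160163613/6579965 ≈ -22061.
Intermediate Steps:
x(I) = -I²/3 (x(I) = -I*I/3 = -I²/3)
O(p) = p³
(-8468 - 13668) - (O(87)/(-8785) + x(72)/15729) = (-8468 - 13668) - (87³/(-8785) - ⅓*72²/15729) = -22136 - (658503*(-1/8785) - ⅓*5184*(1/15729)) = -22136 - (-658503/8785 - 1728*1/15729) = -22136 - (-658503/8785 - 576/5243) = -22136 - 1*(-493941627/6579965) = -22136 + 493941627/6579965 = -145160163613/6579965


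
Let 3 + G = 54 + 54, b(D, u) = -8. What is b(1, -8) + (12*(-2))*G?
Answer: -2528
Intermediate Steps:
G = 105 (G = -3 + (54 + 54) = -3 + 108 = 105)
b(1, -8) + (12*(-2))*G = -8 + (12*(-2))*105 = -8 - 24*105 = -8 - 2520 = -2528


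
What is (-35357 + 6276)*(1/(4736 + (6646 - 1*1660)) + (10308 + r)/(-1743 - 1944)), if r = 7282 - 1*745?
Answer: 1587467840881/11948338 ≈ 1.3286e+5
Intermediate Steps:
r = 6537 (r = 7282 - 745 = 6537)
(-35357 + 6276)*(1/(4736 + (6646 - 1*1660)) + (10308 + r)/(-1743 - 1944)) = (-35357 + 6276)*(1/(4736 + (6646 - 1*1660)) + (10308 + 6537)/(-1743 - 1944)) = -29081*(1/(4736 + (6646 - 1660)) + 16845/(-3687)) = -29081*(1/(4736 + 4986) + 16845*(-1/3687)) = -29081*(1/9722 - 5615/1229) = -29081*(-54587801/11948338) = 1587467840881/11948338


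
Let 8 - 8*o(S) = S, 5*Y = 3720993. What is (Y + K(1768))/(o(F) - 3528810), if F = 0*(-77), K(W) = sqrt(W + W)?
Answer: -3720993/17644045 - 4*sqrt(221)/3528809 ≈ -0.21091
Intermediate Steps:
Y = 3720993/5 (Y = (1/5)*3720993 = 3720993/5 ≈ 7.4420e+5)
K(W) = sqrt(2)*sqrt(W) (K(W) = sqrt(2*W) = sqrt(2)*sqrt(W))
F = 0
o(S) = 1 - S/8
(Y + K(1768))/(o(F) - 3528810) = (3720993/5 + sqrt(2)*sqrt(1768))/((1 - 1/8*0) - 3528810) = (3720993/5 + sqrt(2)*(2*sqrt(442)))/((1 + 0) - 3528810) = (3720993/5 + 4*sqrt(221))/(1 - 3528810) = (3720993/5 + 4*sqrt(221))/(-3528809) = (3720993/5 + 4*sqrt(221))*(-1/3528809) = -3720993/17644045 - 4*sqrt(221)/3528809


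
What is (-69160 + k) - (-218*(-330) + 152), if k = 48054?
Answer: -93198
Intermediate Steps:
(-69160 + k) - (-218*(-330) + 152) = (-69160 + 48054) - (-218*(-330) + 152) = -21106 - (71940 + 152) = -21106 - 1*72092 = -21106 - 72092 = -93198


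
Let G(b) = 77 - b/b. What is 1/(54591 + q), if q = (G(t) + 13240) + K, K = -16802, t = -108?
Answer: 1/51105 ≈ 1.9568e-5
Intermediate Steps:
G(b) = 76 (G(b) = 77 - 1*1 = 77 - 1 = 76)
q = -3486 (q = (76 + 13240) - 16802 = 13316 - 16802 = -3486)
1/(54591 + q) = 1/(54591 - 3486) = 1/51105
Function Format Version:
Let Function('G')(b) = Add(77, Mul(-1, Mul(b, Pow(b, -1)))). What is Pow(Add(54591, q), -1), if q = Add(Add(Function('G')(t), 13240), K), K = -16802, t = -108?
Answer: Rational(1, 51105) ≈ 1.9568e-5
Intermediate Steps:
Function('G')(b) = 76 (Function('G')(b) = Add(77, Mul(-1, 1)) = Add(77, -1) = 76)
q = -3486 (q = Add(Add(76, 13240), -16802) = Add(13316, -16802) = -3486)
Pow(Add(54591, q), -1) = Pow(Add(54591, -3486), -1) = Pow(51105, -1) = Rational(1, 51105)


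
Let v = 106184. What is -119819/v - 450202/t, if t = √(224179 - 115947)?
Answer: -119819/106184 - 225101*√27058/27058 ≈ -1369.6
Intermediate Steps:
t = 2*√27058 (t = √108232 = 2*√27058 ≈ 328.99)
-119819/v - 450202/t = -119819/106184 - 450202*√27058/54116 = -119819*1/106184 - 225101*√27058/27058 = -119819/106184 - 225101*√27058/27058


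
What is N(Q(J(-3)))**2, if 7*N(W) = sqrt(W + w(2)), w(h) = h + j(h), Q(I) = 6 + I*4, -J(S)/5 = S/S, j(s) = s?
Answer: -10/49 ≈ -0.20408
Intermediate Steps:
J(S) = -5 (J(S) = -5*S/S = -5*1 = -5)
Q(I) = 6 + 4*I
w(h) = 2*h (w(h) = h + h = 2*h)
N(W) = sqrt(4 + W)/7 (N(W) = sqrt(W + 2*2)/7 = sqrt(W + 4)/7 = sqrt(4 + W)/7)
N(Q(J(-3)))**2 = (sqrt(4 + (6 + 4*(-5)))/7)**2 = (sqrt(4 + (6 - 20))/7)**2 = (sqrt(4 - 14)/7)**2 = (sqrt(-10)/7)**2 = ((I*sqrt(10))/7)**2 = (I*sqrt(10)/7)**2 = -10/49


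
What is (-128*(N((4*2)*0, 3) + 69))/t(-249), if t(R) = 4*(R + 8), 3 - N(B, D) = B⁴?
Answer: 2304/241 ≈ 9.5602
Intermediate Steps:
N(B, D) = 3 - B⁴
t(R) = 32 + 4*R (t(R) = 4*(8 + R) = 32 + 4*R)
(-128*(N((4*2)*0, 3) + 69))/t(-249) = (-128*((3 - ((4*2)*0)⁴) + 69))/(32 + 4*(-249)) = (-128*((3 - (8*0)⁴) + 69))/(32 - 996) = -128*((3 - 1*0⁴) + 69)/(-964) = -128*((3 - 1*0) + 69)*(-1/964) = -128*((3 + 0) + 69)*(-1/964) = -128*(3 + 69)*(-1/964) = -128*72*(-1/964) = -9216*(-1/964) = 2304/241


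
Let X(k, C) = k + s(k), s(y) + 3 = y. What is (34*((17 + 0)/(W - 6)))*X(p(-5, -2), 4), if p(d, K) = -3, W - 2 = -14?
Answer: 289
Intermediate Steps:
W = -12 (W = 2 - 14 = -12)
s(y) = -3 + y
X(k, C) = -3 + 2*k (X(k, C) = k + (-3 + k) = -3 + 2*k)
(34*((17 + 0)/(W - 6)))*X(p(-5, -2), 4) = (34*((17 + 0)/(-12 - 6)))*(-3 + 2*(-3)) = (34*(17/(-18)))*(-3 - 6) = (34*(17*(-1/18)))*(-9) = (34*(-17/18))*(-9) = -289/9*(-9) = 289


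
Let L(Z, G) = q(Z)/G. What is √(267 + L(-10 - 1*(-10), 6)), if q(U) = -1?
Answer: √9606/6 ≈ 16.335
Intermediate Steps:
L(Z, G) = -1/G
√(267 + L(-10 - 1*(-10), 6)) = √(267 - 1/6) = √(267 - 1*⅙) = √(267 - ⅙) = √(1601/6) = √9606/6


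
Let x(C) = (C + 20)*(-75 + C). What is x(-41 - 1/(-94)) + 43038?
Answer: 401795387/8836 ≈ 45473.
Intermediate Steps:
x(C) = (-75 + C)*(20 + C) (x(C) = (20 + C)*(-75 + C) = (-75 + C)*(20 + C))
x(-41 - 1/(-94)) + 43038 = (-1500 + (-41 - 1/(-94))² - 55*(-41 - 1/(-94))) + 43038 = (-1500 + (-41 - (-1)/94)² - 55*(-41 - (-1)/94)) + 43038 = (-1500 + (-41 - 1*(-1/94))² - 55*(-41 - 1*(-1/94))) + 43038 = (-1500 + (-41 + 1/94)² - 55*(-41 + 1/94)) + 43038 = (-1500 + (-3853/94)² - 55*(-3853/94)) + 43038 = (-1500 + 14845609/8836 + 211915/94) + 43038 = 21511619/8836 + 43038 = 401795387/8836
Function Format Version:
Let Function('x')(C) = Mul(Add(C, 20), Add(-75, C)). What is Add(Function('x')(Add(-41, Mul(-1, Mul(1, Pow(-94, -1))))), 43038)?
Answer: Rational(401795387, 8836) ≈ 45473.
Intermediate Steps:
Function('x')(C) = Mul(Add(-75, C), Add(20, C)) (Function('x')(C) = Mul(Add(20, C), Add(-75, C)) = Mul(Add(-75, C), Add(20, C)))
Add(Function('x')(Add(-41, Mul(-1, Mul(1, Pow(-94, -1))))), 43038) = Add(Add(-1500, Pow(Add(-41, Mul(-1, Mul(1, Pow(-94, -1)))), 2), Mul(-55, Add(-41, Mul(-1, Mul(1, Pow(-94, -1)))))), 43038) = Add(Add(-1500, Pow(Add(-41, Mul(-1, Mul(1, Rational(-1, 94)))), 2), Mul(-55, Add(-41, Mul(-1, Mul(1, Rational(-1, 94)))))), 43038) = Add(Add(-1500, Pow(Add(-41, Mul(-1, Rational(-1, 94))), 2), Mul(-55, Add(-41, Mul(-1, Rational(-1, 94))))), 43038) = Add(Add(-1500, Pow(Add(-41, Rational(1, 94)), 2), Mul(-55, Add(-41, Rational(1, 94)))), 43038) = Add(Add(-1500, Pow(Rational(-3853, 94), 2), Mul(-55, Rational(-3853, 94))), 43038) = Add(Add(-1500, Rational(14845609, 8836), Rational(211915, 94)), 43038) = Add(Rational(21511619, 8836), 43038) = Rational(401795387, 8836)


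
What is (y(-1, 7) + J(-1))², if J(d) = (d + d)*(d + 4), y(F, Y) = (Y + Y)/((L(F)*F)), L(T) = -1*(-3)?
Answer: 1024/9 ≈ 113.78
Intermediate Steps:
L(T) = 3
y(F, Y) = 2*Y/(3*F) (y(F, Y) = (Y + Y)/((3*F)) = (2*Y)*(1/(3*F)) = 2*Y/(3*F))
J(d) = 2*d*(4 + d) (J(d) = (2*d)*(4 + d) = 2*d*(4 + d))
(y(-1, 7) + J(-1))² = ((⅔)*7/(-1) + 2*(-1)*(4 - 1))² = ((⅔)*7*(-1) + 2*(-1)*3)² = (-14/3 - 6)² = (-32/3)² = 1024/9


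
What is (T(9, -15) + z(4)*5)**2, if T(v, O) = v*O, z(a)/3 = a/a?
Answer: 14400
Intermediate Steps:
z(a) = 3 (z(a) = 3*(a/a) = 3*1 = 3)
T(v, O) = O*v
(T(9, -15) + z(4)*5)**2 = (-15*9 + 3*5)**2 = (-135 + 15)**2 = (-120)**2 = 14400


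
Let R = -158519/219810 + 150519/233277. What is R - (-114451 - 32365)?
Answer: 2509407987512849/17092205790 ≈ 1.4682e+5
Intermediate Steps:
R = -1297751791/17092205790 (R = -158519*1/219810 + 150519*(1/233277) = -158519/219810 + 50173/77759 = -1297751791/17092205790 ≈ -0.075927)
R - (-114451 - 32365) = -1297751791/17092205790 - (-114451 - 32365) = -1297751791/17092205790 - 1*(-146816) = -1297751791/17092205790 + 146816 = 2509407987512849/17092205790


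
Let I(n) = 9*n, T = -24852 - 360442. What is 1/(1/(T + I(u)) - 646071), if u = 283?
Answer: -382747/247281737038 ≈ -1.5478e-6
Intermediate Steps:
T = -385294
1/(1/(T + I(u)) - 646071) = 1/(1/(-385294 + 9*283) - 646071) = 1/(1/(-385294 + 2547) - 646071) = 1/(1/(-382747) - 646071) = 1/(-1/382747 - 646071) = 1/(-247281737038/382747) = -382747/247281737038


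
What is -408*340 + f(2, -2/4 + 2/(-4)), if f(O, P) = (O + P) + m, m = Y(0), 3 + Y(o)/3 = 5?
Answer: -138713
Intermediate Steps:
Y(o) = 6 (Y(o) = -9 + 3*5 = -9 + 15 = 6)
m = 6
f(O, P) = 6 + O + P (f(O, P) = (O + P) + 6 = 6 + O + P)
-408*340 + f(2, -2/4 + 2/(-4)) = -408*340 + (6 + 2 + (-2/4 + 2/(-4))) = -138720 + (6 + 2 + (-2*¼ + 2*(-¼))) = -138720 + (6 + 2 + (-½ - ½)) = -138720 + (6 + 2 - 1) = -138720 + 7 = -138713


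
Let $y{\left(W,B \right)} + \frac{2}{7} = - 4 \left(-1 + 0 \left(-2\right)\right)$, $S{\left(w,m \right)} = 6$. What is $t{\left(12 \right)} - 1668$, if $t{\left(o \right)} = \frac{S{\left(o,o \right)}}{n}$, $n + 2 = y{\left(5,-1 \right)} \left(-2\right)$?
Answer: $- \frac{18355}{11} \approx -1668.6$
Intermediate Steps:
$y{\left(W,B \right)} = \frac{26}{7}$ ($y{\left(W,B \right)} = - \frac{2}{7} - 4 \left(-1 + 0 \left(-2\right)\right) = - \frac{2}{7} - 4 \left(-1 + 0\right) = - \frac{2}{7} - -4 = - \frac{2}{7} + 4 = \frac{26}{7}$)
$n = - \frac{66}{7}$ ($n = -2 + \frac{26}{7} \left(-2\right) = -2 - \frac{52}{7} = - \frac{66}{7} \approx -9.4286$)
$t{\left(o \right)} = - \frac{7}{11}$ ($t{\left(o \right)} = \frac{6}{- \frac{66}{7}} = 6 \left(- \frac{7}{66}\right) = - \frac{7}{11}$)
$t{\left(12 \right)} - 1668 = - \frac{7}{11} - 1668 = - \frac{18355}{11}$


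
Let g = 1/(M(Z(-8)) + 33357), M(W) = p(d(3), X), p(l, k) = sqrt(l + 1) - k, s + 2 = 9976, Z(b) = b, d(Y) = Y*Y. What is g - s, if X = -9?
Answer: -5551976944019/556644973 - sqrt(10)/1113289946 ≈ -9974.0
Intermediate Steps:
d(Y) = Y**2
s = 9974 (s = -2 + 9976 = 9974)
p(l, k) = sqrt(1 + l) - k
M(W) = 9 + sqrt(10) (M(W) = sqrt(1 + 3**2) - 1*(-9) = sqrt(1 + 9) + 9 = sqrt(10) + 9 = 9 + sqrt(10))
g = 1/(33366 + sqrt(10)) (g = 1/((9 + sqrt(10)) + 33357) = 1/(33366 + sqrt(10)) ≈ 2.9968e-5)
g - s = (16683/556644973 - sqrt(10)/1113289946) - 1*9974 = (16683/556644973 - sqrt(10)/1113289946) - 9974 = -5551976944019/556644973 - sqrt(10)/1113289946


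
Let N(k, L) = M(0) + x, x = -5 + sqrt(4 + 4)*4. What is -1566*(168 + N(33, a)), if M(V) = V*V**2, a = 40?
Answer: -255258 - 12528*sqrt(2) ≈ -2.7298e+5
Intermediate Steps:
M(V) = V**3
x = -5 + 8*sqrt(2) (x = -5 + sqrt(8)*4 = -5 + (2*sqrt(2))*4 = -5 + 8*sqrt(2) ≈ 6.3137)
N(k, L) = -5 + 8*sqrt(2) (N(k, L) = 0**3 + (-5 + 8*sqrt(2)) = 0 + (-5 + 8*sqrt(2)) = -5 + 8*sqrt(2))
-1566*(168 + N(33, a)) = -1566*(168 + (-5 + 8*sqrt(2))) = -1566*(163 + 8*sqrt(2)) = -255258 - 12528*sqrt(2)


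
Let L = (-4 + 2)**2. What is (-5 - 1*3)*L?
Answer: -32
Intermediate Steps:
L = 4 (L = (-2)**2 = 4)
(-5 - 1*3)*L = (-5 - 1*3)*4 = (-5 - 3)*4 = -8*4 = -32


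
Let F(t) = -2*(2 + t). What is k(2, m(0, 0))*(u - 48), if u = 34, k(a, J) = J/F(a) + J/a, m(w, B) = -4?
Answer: 21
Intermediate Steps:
F(t) = -4 - 2*t
k(a, J) = J/a + J/(-4 - 2*a) (k(a, J) = J/(-4 - 2*a) + J/a = J/a + J/(-4 - 2*a))
k(2, m(0, 0))*(u - 48) = ((½)*(-4)*(4 + 2)/(2*(2 + 2)))*(34 - 48) = ((½)*(-4)*(½)*6/4)*(-14) = ((½)*(-4)*(½)*(¼)*6)*(-14) = -3/2*(-14) = 21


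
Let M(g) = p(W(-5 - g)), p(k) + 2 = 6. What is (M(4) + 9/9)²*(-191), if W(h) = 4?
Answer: -4775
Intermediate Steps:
p(k) = 4 (p(k) = -2 + 6 = 4)
M(g) = 4
(M(4) + 9/9)²*(-191) = (4 + 9/9)²*(-191) = (4 + 9*(⅑))²*(-191) = (4 + 1)²*(-191) = 5²*(-191) = 25*(-191) = -4775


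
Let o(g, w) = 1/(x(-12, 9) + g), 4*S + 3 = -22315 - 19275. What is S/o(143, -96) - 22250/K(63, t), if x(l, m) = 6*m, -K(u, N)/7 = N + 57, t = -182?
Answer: -57357459/28 ≈ -2.0485e+6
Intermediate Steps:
K(u, N) = -399 - 7*N (K(u, N) = -7*(N + 57) = -7*(57 + N) = -399 - 7*N)
S = -41593/4 (S = -3/4 + (-22315 - 19275)/4 = -3/4 + (1/4)*(-41590) = -3/4 - 20795/2 = -41593/4 ≈ -10398.)
o(g, w) = 1/(54 + g) (o(g, w) = 1/(6*9 + g) = 1/(54 + g))
S/o(143, -96) - 22250/K(63, t) = -41593/(4*(1/(54 + 143))) - 22250/(-399 - 7*(-182)) = -41593/(4*(1/197)) - 22250/(-399 + 1274) = -41593/(4*1/197) - 22250/875 = -41593/4*197 - 22250*1/875 = -8193821/4 - 178/7 = -57357459/28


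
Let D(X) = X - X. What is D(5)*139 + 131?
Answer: 131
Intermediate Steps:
D(X) = 0
D(5)*139 + 131 = 0*139 + 131 = 0 + 131 = 131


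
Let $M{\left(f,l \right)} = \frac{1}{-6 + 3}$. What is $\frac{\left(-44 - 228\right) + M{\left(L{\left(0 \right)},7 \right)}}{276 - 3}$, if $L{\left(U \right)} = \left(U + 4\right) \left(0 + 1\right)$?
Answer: $- \frac{817}{819} \approx -0.99756$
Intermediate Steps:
$L{\left(U \right)} = 4 + U$ ($L{\left(U \right)} = \left(4 + U\right) 1 = 4 + U$)
$M{\left(f,l \right)} = - \frac{1}{3}$ ($M{\left(f,l \right)} = \frac{1}{-3} = - \frac{1}{3}$)
$\frac{\left(-44 - 228\right) + M{\left(L{\left(0 \right)},7 \right)}}{276 - 3} = \frac{\left(-44 - 228\right) - \frac{1}{3}}{276 - 3} = \frac{\left(-44 - 228\right) - \frac{1}{3}}{273} = \left(-272 - \frac{1}{3}\right) \frac{1}{273} = \left(- \frac{817}{3}\right) \frac{1}{273} = - \frac{817}{819}$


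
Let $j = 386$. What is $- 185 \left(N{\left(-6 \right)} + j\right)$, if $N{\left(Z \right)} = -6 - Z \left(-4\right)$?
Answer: $-65860$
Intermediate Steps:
$N{\left(Z \right)} = -6 + 4 Z$ ($N{\left(Z \right)} = -6 - - 4 Z = -6 + 4 Z$)
$- 185 \left(N{\left(-6 \right)} + j\right) = - 185 \left(\left(-6 + 4 \left(-6\right)\right) + 386\right) = - 185 \left(\left(-6 - 24\right) + 386\right) = - 185 \left(-30 + 386\right) = \left(-185\right) 356 = -65860$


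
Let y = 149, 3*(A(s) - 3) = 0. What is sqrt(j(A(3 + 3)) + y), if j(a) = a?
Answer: 2*sqrt(38) ≈ 12.329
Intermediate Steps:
A(s) = 3 (A(s) = 3 + (1/3)*0 = 3 + 0 = 3)
sqrt(j(A(3 + 3)) + y) = sqrt(3 + 149) = sqrt(152) = 2*sqrt(38)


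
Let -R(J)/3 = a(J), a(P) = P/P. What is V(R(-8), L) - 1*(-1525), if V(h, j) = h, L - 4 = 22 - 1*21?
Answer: 1522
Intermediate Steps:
L = 5 (L = 4 + (22 - 1*21) = 4 + (22 - 21) = 4 + 1 = 5)
a(P) = 1
R(J) = -3 (R(J) = -3*1 = -3)
V(R(-8), L) - 1*(-1525) = -3 - 1*(-1525) = -3 + 1525 = 1522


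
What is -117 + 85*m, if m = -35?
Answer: -3092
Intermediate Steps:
-117 + 85*m = -117 + 85*(-35) = -117 - 2975 = -3092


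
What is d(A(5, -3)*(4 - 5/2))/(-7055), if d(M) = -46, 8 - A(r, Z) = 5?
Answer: 46/7055 ≈ 0.0065202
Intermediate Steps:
A(r, Z) = 3 (A(r, Z) = 8 - 1*5 = 8 - 5 = 3)
d(A(5, -3)*(4 - 5/2))/(-7055) = -46/(-7055) = -46*(-1/7055) = 46/7055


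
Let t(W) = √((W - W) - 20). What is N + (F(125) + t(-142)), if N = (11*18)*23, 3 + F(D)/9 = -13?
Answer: 4410 + 2*I*√5 ≈ 4410.0 + 4.4721*I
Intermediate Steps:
t(W) = 2*I*√5 (t(W) = √(0 - 20) = √(-20) = 2*I*√5)
F(D) = -144 (F(D) = -27 + 9*(-13) = -27 - 117 = -144)
N = 4554 (N = 198*23 = 4554)
N + (F(125) + t(-142)) = 4554 + (-144 + 2*I*√5) = 4410 + 2*I*√5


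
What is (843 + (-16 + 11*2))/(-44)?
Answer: -849/44 ≈ -19.295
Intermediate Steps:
(843 + (-16 + 11*2))/(-44) = (843 + (-16 + 22))*(-1/44) = (843 + 6)*(-1/44) = 849*(-1/44) = -849/44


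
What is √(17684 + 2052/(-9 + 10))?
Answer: 2*√4934 ≈ 140.48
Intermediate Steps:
√(17684 + 2052/(-9 + 10)) = √(17684 + 2052/1) = √(17684 + 2052*1) = √(17684 + 2052) = √19736 = 2*√4934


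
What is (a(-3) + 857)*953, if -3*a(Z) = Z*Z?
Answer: 813862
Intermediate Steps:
a(Z) = -Z²/3 (a(Z) = -Z*Z/3 = -Z²/3)
(a(-3) + 857)*953 = (-⅓*(-3)² + 857)*953 = (-⅓*9 + 857)*953 = (-3 + 857)*953 = 854*953 = 813862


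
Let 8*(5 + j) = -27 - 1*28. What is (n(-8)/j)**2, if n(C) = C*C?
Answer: 262144/9025 ≈ 29.046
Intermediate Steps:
n(C) = C**2
j = -95/8 (j = -5 + (-27 - 1*28)/8 = -5 + (-27 - 28)/8 = -5 + (1/8)*(-55) = -5 - 55/8 = -95/8 ≈ -11.875)
(n(-8)/j)**2 = ((-8)**2/(-95/8))**2 = (64*(-8/95))**2 = (-512/95)**2 = 262144/9025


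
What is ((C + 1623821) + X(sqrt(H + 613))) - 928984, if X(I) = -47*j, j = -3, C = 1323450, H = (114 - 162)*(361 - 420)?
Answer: 2018428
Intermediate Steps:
H = 2832 (H = -48*(-59) = 2832)
X(I) = 141 (X(I) = -47*(-3) = 141)
((C + 1623821) + X(sqrt(H + 613))) - 928984 = ((1323450 + 1623821) + 141) - 928984 = (2947271 + 141) - 928984 = 2947412 - 928984 = 2018428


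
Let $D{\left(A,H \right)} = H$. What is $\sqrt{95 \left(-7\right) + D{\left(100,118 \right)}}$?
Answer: $i \sqrt{547} \approx 23.388 i$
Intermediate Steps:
$\sqrt{95 \left(-7\right) + D{\left(100,118 \right)}} = \sqrt{95 \left(-7\right) + 118} = \sqrt{-665 + 118} = \sqrt{-547} = i \sqrt{547}$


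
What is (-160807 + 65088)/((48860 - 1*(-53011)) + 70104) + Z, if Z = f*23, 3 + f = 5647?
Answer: 22324322981/171975 ≈ 1.2981e+5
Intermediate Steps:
f = 5644 (f = -3 + 5647 = 5644)
Z = 129812 (Z = 5644*23 = 129812)
(-160807 + 65088)/((48860 - 1*(-53011)) + 70104) + Z = (-160807 + 65088)/((48860 - 1*(-53011)) + 70104) + 129812 = -95719/((48860 + 53011) + 70104) + 129812 = -95719/(101871 + 70104) + 129812 = -95719/171975 + 129812 = 22324322981/171975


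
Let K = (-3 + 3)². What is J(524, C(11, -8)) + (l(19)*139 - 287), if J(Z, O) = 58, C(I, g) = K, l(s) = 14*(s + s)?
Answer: 73719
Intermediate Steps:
l(s) = 28*s (l(s) = 14*(2*s) = 28*s)
K = 0 (K = 0² = 0)
C(I, g) = 0
J(524, C(11, -8)) + (l(19)*139 - 287) = 58 + ((28*19)*139 - 287) = 58 + (532*139 - 287) = 58 + (73948 - 287) = 58 + 73661 = 73719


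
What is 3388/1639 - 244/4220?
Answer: 315851/157195 ≈ 2.0093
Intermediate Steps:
3388/1639 - 244/4220 = 3388*(1/1639) - 244*1/4220 = 308/149 - 61/1055 = 315851/157195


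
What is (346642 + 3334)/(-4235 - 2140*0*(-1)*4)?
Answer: -31816/385 ≈ -82.639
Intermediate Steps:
(346642 + 3334)/(-4235 - 2140*0*(-1)*4) = 349976/(-4235 - 0*4) = 349976/(-4235 - 2140*0) = 349976/(-4235 + 0) = 349976/(-4235) = 349976*(-1/4235) = -31816/385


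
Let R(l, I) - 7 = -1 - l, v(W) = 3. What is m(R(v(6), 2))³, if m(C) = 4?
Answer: 64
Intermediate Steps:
R(l, I) = 6 - l (R(l, I) = 7 + (-1 - l) = 6 - l)
m(R(v(6), 2))³ = 4³ = 64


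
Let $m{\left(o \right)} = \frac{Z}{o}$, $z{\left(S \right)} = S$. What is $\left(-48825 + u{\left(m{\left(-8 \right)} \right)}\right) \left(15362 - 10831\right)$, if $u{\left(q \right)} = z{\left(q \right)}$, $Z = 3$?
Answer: $- \frac{1769822193}{8} \approx -2.2123 \cdot 10^{8}$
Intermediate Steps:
$m{\left(o \right)} = \frac{3}{o}$
$u{\left(q \right)} = q$
$\left(-48825 + u{\left(m{\left(-8 \right)} \right)}\right) \left(15362 - 10831\right) = \left(-48825 + \frac{3}{-8}\right) \left(15362 - 10831\right) = \left(-48825 + 3 \left(- \frac{1}{8}\right)\right) 4531 = \left(-48825 - \frac{3}{8}\right) 4531 = \left(- \frac{390603}{8}\right) 4531 = - \frac{1769822193}{8}$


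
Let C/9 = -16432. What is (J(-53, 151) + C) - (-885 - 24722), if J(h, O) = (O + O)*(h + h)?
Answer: -154293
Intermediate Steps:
C = -147888 (C = 9*(-16432) = -147888)
J(h, O) = 4*O*h (J(h, O) = (2*O)*(2*h) = 4*O*h)
(J(-53, 151) + C) - (-885 - 24722) = (4*151*(-53) - 147888) - (-885 - 24722) = (-32012 - 147888) - 1*(-25607) = -179900 + 25607 = -154293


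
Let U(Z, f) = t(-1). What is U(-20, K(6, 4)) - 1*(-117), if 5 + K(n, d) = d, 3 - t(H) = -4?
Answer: 124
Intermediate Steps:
t(H) = 7 (t(H) = 3 - 1*(-4) = 3 + 4 = 7)
K(n, d) = -5 + d
U(Z, f) = 7
U(-20, K(6, 4)) - 1*(-117) = 7 - 1*(-117) = 7 + 117 = 124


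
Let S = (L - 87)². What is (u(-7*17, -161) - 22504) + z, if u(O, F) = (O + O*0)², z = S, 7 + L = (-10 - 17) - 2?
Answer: 6786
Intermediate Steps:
L = -36 (L = -7 + ((-10 - 17) - 2) = -7 + (-27 - 2) = -7 - 29 = -36)
S = 15129 (S = (-36 - 87)² = (-123)² = 15129)
z = 15129
u(O, F) = O² (u(O, F) = (O + 0)² = O²)
(u(-7*17, -161) - 22504) + z = ((-7*17)² - 22504) + 15129 = ((-119)² - 22504) + 15129 = (14161 - 22504) + 15129 = -8343 + 15129 = 6786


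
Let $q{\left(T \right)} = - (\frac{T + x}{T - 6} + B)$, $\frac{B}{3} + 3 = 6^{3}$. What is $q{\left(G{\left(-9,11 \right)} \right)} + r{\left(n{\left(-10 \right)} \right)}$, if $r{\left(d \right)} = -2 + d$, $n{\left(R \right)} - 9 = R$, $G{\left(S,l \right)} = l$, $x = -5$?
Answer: $- \frac{3216}{5} \approx -643.2$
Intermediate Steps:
$B = 639$ ($B = -9 + 3 \cdot 6^{3} = -9 + 3 \cdot 216 = -9 + 648 = 639$)
$n{\left(R \right)} = 9 + R$
$q{\left(T \right)} = -639 - \frac{-5 + T}{-6 + T}$ ($q{\left(T \right)} = - (\frac{T - 5}{T - 6} + 639) = - (\frac{-5 + T}{-6 + T} + 639) = - (639 + \frac{-5 + T}{-6 + T}) = -639 - \frac{-5 + T}{-6 + T}$)
$q{\left(G{\left(-9,11 \right)} \right)} + r{\left(n{\left(-10 \right)} \right)} = \frac{3839 - 7040}{-6 + 11} + \left(-2 + \left(9 - 10\right)\right) = \frac{3839 - 7040}{5} - 3 = \frac{1}{5} \left(-3201\right) - 3 = - \frac{3201}{5} - 3 = - \frac{3216}{5}$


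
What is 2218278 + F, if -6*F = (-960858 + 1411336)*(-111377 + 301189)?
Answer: -42746410234/3 ≈ -1.4249e+10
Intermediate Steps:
F = -42753065068/3 (F = -(-960858 + 1411336)*(-111377 + 301189)/6 = -225239*189812/3 = -⅙*85506130136 = -42753065068/3 ≈ -1.4251e+10)
2218278 + F = 2218278 - 42753065068/3 = -42746410234/3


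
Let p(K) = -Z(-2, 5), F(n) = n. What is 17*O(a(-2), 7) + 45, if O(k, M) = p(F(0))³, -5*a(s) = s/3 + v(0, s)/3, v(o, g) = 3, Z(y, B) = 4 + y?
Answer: -91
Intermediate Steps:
a(s) = -⅕ - s/15 (a(s) = -(s/3 + 3/3)/5 = -(s*(⅓) + 3*(⅓))/5 = -(s/3 + 1)/5 = -(1 + s/3)/5 = -⅕ - s/15)
p(K) = -2 (p(K) = -(4 - 2) = -1*2 = -2)
O(k, M) = -8 (O(k, M) = (-2)³ = -8)
17*O(a(-2), 7) + 45 = 17*(-8) + 45 = -136 + 45 = -91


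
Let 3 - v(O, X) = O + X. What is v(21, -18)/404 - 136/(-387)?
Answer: 136/387 ≈ 0.35142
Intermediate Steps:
v(O, X) = 3 - O - X (v(O, X) = 3 - (O + X) = 3 + (-O - X) = 3 - O - X)
v(21, -18)/404 - 136/(-387) = (3 - 1*21 - 1*(-18))/404 - 136/(-387) = (3 - 21 + 18)*(1/404) - 136*(-1/387) = 0*(1/404) + 136/387 = 0 + 136/387 = 136/387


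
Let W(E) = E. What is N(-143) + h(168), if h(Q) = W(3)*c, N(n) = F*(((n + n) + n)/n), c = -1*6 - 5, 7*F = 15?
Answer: -186/7 ≈ -26.571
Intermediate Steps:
F = 15/7 (F = (⅐)*15 = 15/7 ≈ 2.1429)
c = -11 (c = -6 - 5 = -11)
N(n) = 45/7 (N(n) = 15*(((n + n) + n)/n)/7 = 15*((2*n + n)/n)/7 = 15*((3*n)/n)/7 = (15/7)*3 = 45/7)
h(Q) = -33 (h(Q) = 3*(-11) = -33)
N(-143) + h(168) = 45/7 - 33 = -186/7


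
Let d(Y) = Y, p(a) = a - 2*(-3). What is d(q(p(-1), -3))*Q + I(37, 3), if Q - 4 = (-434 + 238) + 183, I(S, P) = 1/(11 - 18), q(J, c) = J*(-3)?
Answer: 944/7 ≈ 134.86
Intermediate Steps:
p(a) = 6 + a (p(a) = a + 6 = 6 + a)
q(J, c) = -3*J
I(S, P) = -1/7 (I(S, P) = 1/(-7) = -1/7)
Q = -9 (Q = 4 + ((-434 + 238) + 183) = 4 + (-196 + 183) = 4 - 13 = -9)
d(q(p(-1), -3))*Q + I(37, 3) = -3*(6 - 1)*(-9) - 1/7 = -3*5*(-9) - 1/7 = -15*(-9) - 1/7 = 135 - 1/7 = 944/7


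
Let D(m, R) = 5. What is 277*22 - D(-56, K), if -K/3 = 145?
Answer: 6089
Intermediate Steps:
K = -435 (K = -3*145 = -435)
277*22 - D(-56, K) = 277*22 - 1*5 = 6094 - 5 = 6089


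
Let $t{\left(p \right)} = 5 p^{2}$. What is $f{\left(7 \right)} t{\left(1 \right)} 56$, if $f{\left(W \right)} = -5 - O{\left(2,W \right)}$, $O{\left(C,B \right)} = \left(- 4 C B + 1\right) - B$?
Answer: $15960$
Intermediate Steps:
$O{\left(C,B \right)} = 1 - B - 4 B C$ ($O{\left(C,B \right)} = \left(- 4 B C + 1\right) - B = \left(1 - 4 B C\right) - B = 1 - B - 4 B C$)
$f{\left(W \right)} = -6 + 9 W$ ($f{\left(W \right)} = -5 - \left(1 - W - 4 W 2\right) = -5 - \left(1 - W - 8 W\right) = -5 - \left(1 - 9 W\right) = -5 + \left(-1 + 9 W\right) = -6 + 9 W$)
$f{\left(7 \right)} t{\left(1 \right)} 56 = \left(-6 + 9 \cdot 7\right) 5 \cdot 1^{2} \cdot 56 = \left(-6 + 63\right) 5 \cdot 1 \cdot 56 = 57 \cdot 5 \cdot 56 = 285 \cdot 56 = 15960$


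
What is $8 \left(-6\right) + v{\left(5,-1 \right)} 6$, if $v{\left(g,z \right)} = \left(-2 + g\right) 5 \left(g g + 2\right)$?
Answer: $2382$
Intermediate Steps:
$v{\left(g,z \right)} = \left(-10 + 5 g\right) \left(2 + g^{2}\right)$ ($v{\left(g,z \right)} = \left(-10 + 5 g\right) \left(g^{2} + 2\right) = \left(-10 + 5 g\right) \left(2 + g^{2}\right)$)
$8 \left(-6\right) + v{\left(5,-1 \right)} 6 = 8 \left(-6\right) + \left(-20 - 10 \cdot 5^{2} + 5 \cdot 5^{3} + 10 \cdot 5\right) 6 = -48 + \left(-20 - 250 + 5 \cdot 125 + 50\right) 6 = -48 + \left(-20 - 250 + 625 + 50\right) 6 = -48 + 405 \cdot 6 = -48 + 2430 = 2382$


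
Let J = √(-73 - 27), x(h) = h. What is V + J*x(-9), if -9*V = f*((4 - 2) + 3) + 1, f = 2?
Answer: -11/9 - 90*I ≈ -1.2222 - 90.0*I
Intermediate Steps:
J = 10*I (J = √(-100) = 10*I ≈ 10.0*I)
V = -11/9 (V = -(2*((4 - 2) + 3) + 1)/9 = -(2*(2 + 3) + 1)/9 = -(2*5 + 1)/9 = -(10 + 1)/9 = -⅑*11 = -11/9 ≈ -1.2222)
V + J*x(-9) = -11/9 + (10*I)*(-9) = -11/9 - 90*I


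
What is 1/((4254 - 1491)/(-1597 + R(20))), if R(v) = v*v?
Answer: -133/307 ≈ -0.43322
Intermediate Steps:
R(v) = v**2
1/((4254 - 1491)/(-1597 + R(20))) = 1/((4254 - 1491)/(-1597 + 20**2)) = 1/(2763/(-1597 + 400)) = 1/(2763/(-1197)) = 1/(2763*(-1/1197)) = 1/(-307/133) = -133/307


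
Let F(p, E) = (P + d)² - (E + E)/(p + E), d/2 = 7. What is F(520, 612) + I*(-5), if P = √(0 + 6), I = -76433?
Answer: 108209555/283 + 28*√6 ≈ 3.8243e+5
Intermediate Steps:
d = 14 (d = 2*7 = 14)
P = √6 ≈ 2.4495
F(p, E) = (14 + √6)² - 2*E/(E + p) (F(p, E) = (√6 + 14)² - (E + E)/(p + E) = (14 + √6)² - 2*E/(E + p))
F(520, 612) + I*(-5) = (-2*612 + 612*(14 + √6)² + 520*(14 + √6)²)/(612 + 520) - 76433*(-5) = (-1224 + 612*(14 + √6)² + 520*(14 + √6)²)/1132 + 382165 = (-1224 + 1132*(14 + √6)²)/1132 + 382165 = (-306/283 + (14 + √6)²) + 382165 = 108152389/283 + (14 + √6)²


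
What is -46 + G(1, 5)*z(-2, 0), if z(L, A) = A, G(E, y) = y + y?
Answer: -46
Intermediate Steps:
G(E, y) = 2*y
-46 + G(1, 5)*z(-2, 0) = -46 + (2*5)*0 = -46 + 10*0 = -46 + 0 = -46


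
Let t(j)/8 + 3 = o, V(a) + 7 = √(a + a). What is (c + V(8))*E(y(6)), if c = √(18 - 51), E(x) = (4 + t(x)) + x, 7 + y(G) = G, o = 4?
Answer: -33 + 11*I*√33 ≈ -33.0 + 63.19*I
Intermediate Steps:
V(a) = -7 + √2*√a (V(a) = -7 + √(a + a) = -7 + √(2*a) = -7 + √2*√a)
t(j) = 8 (t(j) = -24 + 8*4 = -24 + 32 = 8)
y(G) = -7 + G
E(x) = 12 + x (E(x) = (4 + 8) + x = 12 + x)
c = I*√33 (c = √(-33) = I*√33 ≈ 5.7446*I)
(c + V(8))*E(y(6)) = (I*√33 + (-7 + √2*√8))*(12 + (-7 + 6)) = (I*√33 + (-7 + √2*(2*√2)))*(12 - 1) = (I*√33 + (-7 + 4))*11 = (I*√33 - 3)*11 = (-3 + I*√33)*11 = -33 + 11*I*√33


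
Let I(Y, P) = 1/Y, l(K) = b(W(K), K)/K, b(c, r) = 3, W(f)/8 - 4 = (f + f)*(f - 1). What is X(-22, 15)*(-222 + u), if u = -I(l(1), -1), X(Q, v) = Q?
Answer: 14674/3 ≈ 4891.3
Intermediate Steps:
W(f) = 32 + 16*f*(-1 + f) (W(f) = 32 + 8*((f + f)*(f - 1)) = 32 + 8*((2*f)*(-1 + f)) = 32 + 8*(2*f*(-1 + f)) = 32 + 16*f*(-1 + f))
l(K) = 3/K
u = -1/3 (u = -1/(3/1) = -1/(3*1) = -1/3 ≈ -0.33333)
X(-22, 15)*(-222 + u) = -22*(-222 - 1/3) = -22*(-667/3) = 14674/3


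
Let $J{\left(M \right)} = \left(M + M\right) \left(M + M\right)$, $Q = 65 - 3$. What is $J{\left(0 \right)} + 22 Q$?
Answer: $1364$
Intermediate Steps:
$Q = 62$
$J{\left(M \right)} = 4 M^{2}$ ($J{\left(M \right)} = 2 M 2 M = 4 M^{2}$)
$J{\left(0 \right)} + 22 Q = 4 \cdot 0^{2} + 22 \cdot 62 = 4 \cdot 0 + 1364 = 0 + 1364 = 1364$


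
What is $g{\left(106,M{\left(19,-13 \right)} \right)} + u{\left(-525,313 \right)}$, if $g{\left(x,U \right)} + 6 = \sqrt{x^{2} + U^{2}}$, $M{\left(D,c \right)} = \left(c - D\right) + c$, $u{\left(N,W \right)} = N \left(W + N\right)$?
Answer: $111294 + \sqrt{13261} \approx 1.1141 \cdot 10^{5}$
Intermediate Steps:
$u{\left(N,W \right)} = N \left(N + W\right)$
$M{\left(D,c \right)} = - D + 2 c$
$g{\left(x,U \right)} = -6 + \sqrt{U^{2} + x^{2}}$ ($g{\left(x,U \right)} = -6 + \sqrt{x^{2} + U^{2}} = -6 + \sqrt{U^{2} + x^{2}}$)
$g{\left(106,M{\left(19,-13 \right)} \right)} + u{\left(-525,313 \right)} = \left(-6 + \sqrt{\left(\left(-1\right) 19 + 2 \left(-13\right)\right)^{2} + 106^{2}}\right) - 525 \left(-525 + 313\right) = \left(-6 + \sqrt{\left(-19 - 26\right)^{2} + 11236}\right) - -111300 = \left(-6 + \sqrt{\left(-45\right)^{2} + 11236}\right) + 111300 = \left(-6 + \sqrt{2025 + 11236}\right) + 111300 = \left(-6 + \sqrt{13261}\right) + 111300 = 111294 + \sqrt{13261}$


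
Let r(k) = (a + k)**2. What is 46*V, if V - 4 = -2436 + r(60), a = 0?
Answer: 53728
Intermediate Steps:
r(k) = k**2 (r(k) = (0 + k)**2 = k**2)
V = 1168 (V = 4 + (-2436 + 60**2) = 4 + (-2436 + 3600) = 4 + 1164 = 1168)
46*V = 46*1168 = 53728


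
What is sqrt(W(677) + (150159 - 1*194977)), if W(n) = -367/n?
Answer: I*sqrt(20541637581)/677 ≈ 211.7*I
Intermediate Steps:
sqrt(W(677) + (150159 - 1*194977)) = sqrt(-367/677 + (150159 - 1*194977)) = sqrt(-367*1/677 + (150159 - 194977)) = sqrt(-367/677 - 44818) = sqrt(-30342153/677) = I*sqrt(20541637581)/677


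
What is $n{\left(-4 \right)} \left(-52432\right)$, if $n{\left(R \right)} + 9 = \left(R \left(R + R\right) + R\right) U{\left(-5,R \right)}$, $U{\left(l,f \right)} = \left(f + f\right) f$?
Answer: $-46507184$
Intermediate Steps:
$U{\left(l,f \right)} = 2 f^{2}$ ($U{\left(l,f \right)} = 2 f f = 2 f^{2}$)
$n{\left(R \right)} = -9 + 2 R^{2} \left(R + 2 R^{2}\right)$ ($n{\left(R \right)} = -9 + \left(R \left(R + R\right) + R\right) 2 R^{2} = -9 + \left(R 2 R + R\right) 2 R^{2} = -9 + \left(2 R^{2} + R\right) 2 R^{2} = -9 + \left(R + 2 R^{2}\right) 2 R^{2} = -9 + 2 R^{2} \left(R + 2 R^{2}\right)$)
$n{\left(-4 \right)} \left(-52432\right) = \left(-9 + 2 \left(-4\right)^{3} + 4 \left(-4\right)^{4}\right) \left(-52432\right) = \left(-9 + 2 \left(-64\right) + 4 \cdot 256\right) \left(-52432\right) = \left(-9 - 128 + 1024\right) \left(-52432\right) = 887 \left(-52432\right) = -46507184$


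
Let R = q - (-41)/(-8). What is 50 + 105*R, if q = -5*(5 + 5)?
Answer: -45905/8 ≈ -5738.1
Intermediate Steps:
q = -50 (q = -5*10 = -50)
R = -441/8 (R = -50 - (-41)/(-8) = -50 - (-41)*(-1)/8 = -50 - 1*41/8 = -50 - 41/8 = -441/8 ≈ -55.125)
50 + 105*R = 50 + 105*(-441/8) = 50 - 46305/8 = -45905/8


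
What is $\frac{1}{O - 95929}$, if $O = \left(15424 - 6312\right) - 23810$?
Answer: $- \frac{1}{110627} \approx -9.0394 \cdot 10^{-6}$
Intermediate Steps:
$O = -14698$ ($O = 9112 - 23810 = -14698$)
$\frac{1}{O - 95929} = \frac{1}{-14698 - 95929} = \frac{1}{-110627} = - \frac{1}{110627}$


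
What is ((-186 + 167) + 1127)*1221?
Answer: 1352868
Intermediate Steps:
((-186 + 167) + 1127)*1221 = (-19 + 1127)*1221 = 1108*1221 = 1352868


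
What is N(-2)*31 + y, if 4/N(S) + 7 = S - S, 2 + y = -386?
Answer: -2840/7 ≈ -405.71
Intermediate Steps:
y = -388 (y = -2 - 386 = -388)
N(S) = -4/7 (N(S) = 4/(-7 + (S - S)) = 4/(-7 + 0) = 4/(-7) = 4*(-⅐) = -4/7)
N(-2)*31 + y = -4/7*31 - 388 = -124/7 - 388 = -2840/7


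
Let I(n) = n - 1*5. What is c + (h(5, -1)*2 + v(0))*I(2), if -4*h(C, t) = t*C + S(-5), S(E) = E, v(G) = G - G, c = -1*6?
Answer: -21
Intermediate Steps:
c = -6
I(n) = -5 + n (I(n) = n - 5 = -5 + n)
v(G) = 0
h(C, t) = 5/4 - C*t/4 (h(C, t) = -(t*C - 5)/4 = -(C*t - 5)/4 = -(-5 + C*t)/4 = 5/4 - C*t/4)
c + (h(5, -1)*2 + v(0))*I(2) = -6 + ((5/4 - 1/4*5*(-1))*2 + 0)*(-5 + 2) = -6 + ((5/4 + 5/4)*2 + 0)*(-3) = -6 + ((5/2)*2 + 0)*(-3) = -6 + (5 + 0)*(-3) = -6 + 5*(-3) = -6 - 15 = -21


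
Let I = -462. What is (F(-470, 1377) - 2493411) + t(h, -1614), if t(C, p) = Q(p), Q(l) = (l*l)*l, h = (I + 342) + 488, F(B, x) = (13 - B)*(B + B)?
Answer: -4207410975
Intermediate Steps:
F(B, x) = 2*B*(13 - B) (F(B, x) = (13 - B)*(2*B) = 2*B*(13 - B))
h = 368 (h = (-462 + 342) + 488 = -120 + 488 = 368)
Q(l) = l³ (Q(l) = l²*l = l³)
t(C, p) = p³
(F(-470, 1377) - 2493411) + t(h, -1614) = (2*(-470)*(13 - 1*(-470)) - 2493411) + (-1614)³ = (2*(-470)*(13 + 470) - 2493411) - 4204463544 = (2*(-470)*483 - 2493411) - 4204463544 = (-454020 - 2493411) - 4204463544 = -2947431 - 4204463544 = -4207410975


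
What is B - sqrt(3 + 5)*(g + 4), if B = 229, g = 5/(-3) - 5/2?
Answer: 229 + sqrt(2)/3 ≈ 229.47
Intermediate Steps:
g = -25/6 (g = 5*(-1/3) - 5*1/2 = -5/3 - 5/2 = -25/6 ≈ -4.1667)
B - sqrt(3 + 5)*(g + 4) = 229 - sqrt(3 + 5)*(-25/6 + 4) = 229 - sqrt(8)*(-1)/6 = 229 - 2*sqrt(2)*(-1)/6 = 229 - (-1)*sqrt(2)/3 = 229 + sqrt(2)/3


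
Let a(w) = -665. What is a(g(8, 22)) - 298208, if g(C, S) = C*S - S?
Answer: -298873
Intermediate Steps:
g(C, S) = -S + C*S
a(g(8, 22)) - 298208 = -665 - 298208 = -298873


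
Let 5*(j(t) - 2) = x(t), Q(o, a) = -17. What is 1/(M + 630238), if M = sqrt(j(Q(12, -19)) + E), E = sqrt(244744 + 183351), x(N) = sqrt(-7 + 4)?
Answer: 5/(3151190 + sqrt(5)*sqrt(10 + 5*sqrt(428095) + I*sqrt(3))) ≈ 1.5866e-6 - 1.702e-14*I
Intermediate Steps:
x(N) = I*sqrt(3) (x(N) = sqrt(-3) = I*sqrt(3))
j(t) = 2 + I*sqrt(3)/5 (j(t) = 2 + (I*sqrt(3))/5 = 2 + I*sqrt(3)/5)
E = sqrt(428095) ≈ 654.29
M = sqrt(2 + sqrt(428095) + I*sqrt(3)/5) (M = sqrt((2 + I*sqrt(3)/5) + sqrt(428095)) = sqrt(2 + sqrt(428095) + I*sqrt(3)/5) ≈ 25.618 + 0.00676*I)
1/(M + 630238) = 1/(sqrt(50 + 25*sqrt(428095) + 5*I*sqrt(3))/5 + 630238) = 1/(630238 + sqrt(50 + 25*sqrt(428095) + 5*I*sqrt(3))/5)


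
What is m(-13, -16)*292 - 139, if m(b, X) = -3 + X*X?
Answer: 73737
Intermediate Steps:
m(b, X) = -3 + X²
m(-13, -16)*292 - 139 = (-3 + (-16)²)*292 - 139 = (-3 + 256)*292 - 139 = 253*292 - 139 = 73876 - 139 = 73737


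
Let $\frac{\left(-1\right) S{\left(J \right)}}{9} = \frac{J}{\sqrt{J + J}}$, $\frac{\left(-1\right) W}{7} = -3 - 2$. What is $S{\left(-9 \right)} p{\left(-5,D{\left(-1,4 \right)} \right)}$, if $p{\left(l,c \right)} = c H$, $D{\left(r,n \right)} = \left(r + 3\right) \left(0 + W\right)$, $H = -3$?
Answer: $2835 i \sqrt{2} \approx 4009.3 i$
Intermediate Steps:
$W = 35$ ($W = - 7 \left(-3 - 2\right) = \left(-7\right) \left(-5\right) = 35$)
$D{\left(r,n \right)} = 105 + 35 r$ ($D{\left(r,n \right)} = \left(r + 3\right) \left(0 + 35\right) = \left(3 + r\right) 35 = 105 + 35 r$)
$S{\left(J \right)} = - \frac{9 \sqrt{2} \sqrt{J}}{2}$ ($S{\left(J \right)} = - 9 \frac{J}{\sqrt{J + J}} = - 9 \frac{J}{\sqrt{2 J}} = - 9 \frac{J}{\sqrt{2} \sqrt{J}} = - 9 J \frac{\sqrt{2}}{2 \sqrt{J}} = - 9 \frac{\sqrt{2} \sqrt{J}}{2} = - \frac{9 \sqrt{2} \sqrt{J}}{2}$)
$p{\left(l,c \right)} = - 3 c$ ($p{\left(l,c \right)} = c \left(-3\right) = - 3 c$)
$S{\left(-9 \right)} p{\left(-5,D{\left(-1,4 \right)} \right)} = - \frac{9 \sqrt{2} \sqrt{-9}}{2} \left(- 3 \left(105 + 35 \left(-1\right)\right)\right) = - \frac{9 \sqrt{2} \cdot 3 i}{2} \left(- 3 \left(105 - 35\right)\right) = - \frac{27 i \sqrt{2}}{2} \left(\left(-3\right) 70\right) = - \frac{27 i \sqrt{2}}{2} \left(-210\right) = 2835 i \sqrt{2}$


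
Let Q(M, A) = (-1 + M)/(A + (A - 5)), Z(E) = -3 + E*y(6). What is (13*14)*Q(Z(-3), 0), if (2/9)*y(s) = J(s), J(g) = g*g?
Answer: 17836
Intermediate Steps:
J(g) = g²
y(s) = 9*s²/2
Z(E) = -3 + 162*E (Z(E) = -3 + E*((9/2)*6²) = -3 + E*((9/2)*36) = -3 + E*162 = -3 + 162*E)
Q(M, A) = (-1 + M)/(-5 + 2*A) (Q(M, A) = (-1 + M)/(A + (-5 + A)) = (-1 + M)/(-5 + 2*A))
(13*14)*Q(Z(-3), 0) = (13*14)*((-1 + (-3 + 162*(-3)))/(-5 + 2*0)) = 182*((-1 + (-3 - 486))/(-5 + 0)) = 182*((-1 - 489)/(-5)) = 182*(-⅕*(-490)) = 182*98 = 17836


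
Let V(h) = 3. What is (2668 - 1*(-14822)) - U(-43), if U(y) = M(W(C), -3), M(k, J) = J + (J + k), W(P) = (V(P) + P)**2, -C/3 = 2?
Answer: 17487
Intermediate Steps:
C = -6 (C = -3*2 = -6)
W(P) = (3 + P)**2
M(k, J) = k + 2*J
U(y) = 3 (U(y) = (3 - 6)**2 + 2*(-3) = (-3)**2 - 6 = 9 - 6 = 3)
(2668 - 1*(-14822)) - U(-43) = (2668 - 1*(-14822)) - 1*3 = (2668 + 14822) - 3 = 17490 - 3 = 17487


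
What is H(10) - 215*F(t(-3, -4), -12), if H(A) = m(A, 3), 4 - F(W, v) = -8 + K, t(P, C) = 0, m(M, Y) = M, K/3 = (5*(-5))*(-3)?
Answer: 45805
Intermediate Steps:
K = 225 (K = 3*((5*(-5))*(-3)) = 3*(-25*(-3)) = 3*75 = 225)
F(W, v) = -213 (F(W, v) = 4 - (-8 + 225) = 4 - 1*217 = 4 - 217 = -213)
H(A) = A
H(10) - 215*F(t(-3, -4), -12) = 10 - 215*(-213) = 10 + 45795 = 45805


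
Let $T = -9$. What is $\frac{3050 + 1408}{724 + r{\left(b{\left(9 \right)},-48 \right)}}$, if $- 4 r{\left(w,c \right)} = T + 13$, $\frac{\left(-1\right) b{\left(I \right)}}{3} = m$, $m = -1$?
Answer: $\frac{1486}{241} \approx 6.166$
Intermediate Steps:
$b{\left(I \right)} = 3$ ($b{\left(I \right)} = \left(-3\right) \left(-1\right) = 3$)
$r{\left(w,c \right)} = -1$ ($r{\left(w,c \right)} = - \frac{-9 + 13}{4} = \left(- \frac{1}{4}\right) 4 = -1$)
$\frac{3050 + 1408}{724 + r{\left(b{\left(9 \right)},-48 \right)}} = \frac{3050 + 1408}{724 - 1} = \frac{4458}{723} = 4458 \cdot \frac{1}{723} = \frac{1486}{241}$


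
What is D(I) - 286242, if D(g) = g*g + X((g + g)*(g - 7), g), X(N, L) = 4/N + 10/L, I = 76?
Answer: -367690753/1311 ≈ -2.8047e+5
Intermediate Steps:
D(g) = g**2 + 10/g + 2/(g*(-7 + g)) (D(g) = g*g + (4/(((g + g)*(g - 7))) + 10/g) = g**2 + (4/(((2*g)*(-7 + g))) + 10/g) = g**2 + (4/((2*g*(-7 + g))) + 10/g) = g**2 + (4*(1/(2*g*(-7 + g))) + 10/g) = g**2 + (2/(g*(-7 + g)) + 10/g) = g**2 + (10/g + 2/(g*(-7 + g))) = g**2 + 10/g + 2/(g*(-7 + g)))
D(I) - 286242 = (-68 + 10*76 + 76**3*(-7 + 76))/(76*(-7 + 76)) - 286242 = (1/76)*(-68 + 760 + 438976*69)/69 - 286242 = (1/76)*(1/69)*(-68 + 760 + 30289344) - 286242 = (1/76)*(1/69)*30290036 - 286242 = 7572509/1311 - 286242 = -367690753/1311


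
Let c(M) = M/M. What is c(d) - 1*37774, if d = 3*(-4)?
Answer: -37773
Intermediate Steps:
d = -12
c(M) = 1
c(d) - 1*37774 = 1 - 1*37774 = 1 - 37774 = -37773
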